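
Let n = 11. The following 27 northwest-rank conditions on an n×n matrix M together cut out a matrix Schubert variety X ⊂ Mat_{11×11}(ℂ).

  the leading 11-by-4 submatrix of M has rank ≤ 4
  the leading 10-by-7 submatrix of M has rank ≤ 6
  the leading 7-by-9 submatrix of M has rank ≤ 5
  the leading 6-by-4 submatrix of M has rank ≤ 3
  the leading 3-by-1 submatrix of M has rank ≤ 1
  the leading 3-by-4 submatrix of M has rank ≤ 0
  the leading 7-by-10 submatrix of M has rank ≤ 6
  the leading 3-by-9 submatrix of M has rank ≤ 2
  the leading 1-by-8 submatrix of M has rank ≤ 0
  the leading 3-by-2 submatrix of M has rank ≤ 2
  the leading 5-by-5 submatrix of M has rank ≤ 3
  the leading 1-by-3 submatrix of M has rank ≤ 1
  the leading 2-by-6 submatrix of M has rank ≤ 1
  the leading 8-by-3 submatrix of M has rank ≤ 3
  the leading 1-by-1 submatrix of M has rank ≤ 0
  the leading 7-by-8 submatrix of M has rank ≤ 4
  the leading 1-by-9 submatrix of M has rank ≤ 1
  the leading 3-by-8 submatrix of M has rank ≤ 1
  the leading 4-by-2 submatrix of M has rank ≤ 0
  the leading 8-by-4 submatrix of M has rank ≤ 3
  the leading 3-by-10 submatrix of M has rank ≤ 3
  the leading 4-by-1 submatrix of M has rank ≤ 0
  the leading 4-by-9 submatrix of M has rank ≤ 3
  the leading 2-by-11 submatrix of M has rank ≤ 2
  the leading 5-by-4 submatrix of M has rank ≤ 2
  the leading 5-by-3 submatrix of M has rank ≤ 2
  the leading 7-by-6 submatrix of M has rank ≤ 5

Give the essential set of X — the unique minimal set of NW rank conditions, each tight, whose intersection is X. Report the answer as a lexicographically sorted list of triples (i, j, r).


Reconstructing r_w from the 27 given conditions:

  row 1: 0, 0, 0, 0, 0, 0, 0, 0, 1, 1, 1
  row 2: 0, 0, 0, 0, 1, 1, 1, 1, 2, 2, 2
  row 3: 0, 0, 0, 0, 1, 1, 1, 1, 2, 3, 3
  row 4: 0, 0, 1, 1, 2, 2, 2, 2, 3, 4, 4
  row 5: 1, 1, 2, 2, 3, 3, 3, 3, 4, 5, 5
  row 6: 1, 2, 3, 3, 4, 4, 4, 4, 5, 6, 6
  row 7: 1, 2, 3, 3, 4, 4, 4, 4, 5, 6, 7
  row 8: 1, 2, 3, 3, 4, 5, 5, 5, 6, 7, 8
  row 9: 1, 2, 3, 4, 5, 6, 6, 6, 7, 8, 9
  row 10: 1, 2, 3, 4, 5, 6, 6, 7, 8, 9, 10
  row 11: 1, 2, 3, 4, 5, 6, 7, 8, 9, 10, 11

second differences of R give the permutation w = (9, 5, 10, 3, 1, 2, 11, 6, 4, 8, 7).

Rothe diagram D(w) (27 cells), 7 SE-corners (essential conditions):

[(1, 8, 0), (3, 4, 0), (3, 8, 1), (4, 2, 0), (7, 8, 4), (8, 4, 3), (10, 7, 6)]


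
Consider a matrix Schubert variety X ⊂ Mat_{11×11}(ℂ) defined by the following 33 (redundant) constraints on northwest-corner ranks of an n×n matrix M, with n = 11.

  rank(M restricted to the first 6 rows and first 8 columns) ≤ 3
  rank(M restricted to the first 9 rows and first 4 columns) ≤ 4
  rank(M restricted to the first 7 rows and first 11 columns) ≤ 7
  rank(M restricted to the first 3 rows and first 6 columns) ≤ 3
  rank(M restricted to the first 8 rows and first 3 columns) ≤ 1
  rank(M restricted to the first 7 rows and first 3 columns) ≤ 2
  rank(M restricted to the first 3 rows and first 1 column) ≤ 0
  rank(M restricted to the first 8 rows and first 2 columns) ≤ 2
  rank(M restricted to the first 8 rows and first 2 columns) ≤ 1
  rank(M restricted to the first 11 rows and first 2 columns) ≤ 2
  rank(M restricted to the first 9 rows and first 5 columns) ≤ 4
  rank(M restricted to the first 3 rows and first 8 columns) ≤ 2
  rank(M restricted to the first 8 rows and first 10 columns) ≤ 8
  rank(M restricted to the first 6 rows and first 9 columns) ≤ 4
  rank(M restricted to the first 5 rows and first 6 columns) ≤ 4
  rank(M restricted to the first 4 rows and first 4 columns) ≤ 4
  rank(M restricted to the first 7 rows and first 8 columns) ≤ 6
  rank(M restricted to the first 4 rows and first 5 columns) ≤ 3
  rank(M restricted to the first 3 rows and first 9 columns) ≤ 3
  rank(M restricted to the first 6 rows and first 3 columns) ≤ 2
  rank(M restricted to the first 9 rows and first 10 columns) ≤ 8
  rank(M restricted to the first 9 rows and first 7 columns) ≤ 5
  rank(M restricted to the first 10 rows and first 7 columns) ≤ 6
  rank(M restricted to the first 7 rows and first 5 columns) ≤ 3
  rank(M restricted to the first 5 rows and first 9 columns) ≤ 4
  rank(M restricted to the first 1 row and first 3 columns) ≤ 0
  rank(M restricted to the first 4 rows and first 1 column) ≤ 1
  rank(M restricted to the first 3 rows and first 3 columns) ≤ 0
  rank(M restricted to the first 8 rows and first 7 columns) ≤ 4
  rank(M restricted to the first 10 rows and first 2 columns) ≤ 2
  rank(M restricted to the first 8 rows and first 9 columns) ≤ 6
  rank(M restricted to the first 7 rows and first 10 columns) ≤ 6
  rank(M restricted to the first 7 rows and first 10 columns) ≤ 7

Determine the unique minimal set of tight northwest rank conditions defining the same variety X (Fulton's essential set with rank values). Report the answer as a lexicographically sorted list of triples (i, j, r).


Recovering R(i,j) via the rank-extension bound from the 33 conditions:

  row 1: 0  0  0  1  1  1  1  1  1  1  1
  row 2: 0  0  0  1  2  2  2  2  2  2  2
  row 3: 0  0  0  1  2  2  2  2  3  3  3
  row 4: 1  1  1  2  3  3  3  3  4  4  4
  row 5: 1  1  1  2  3  3  3  3  4  5  5
  row 6: 1  1  1  2  3  3  3  3  4  5  6
  row 7: 1  1  1  2  3  4  4  4  5  6  7
  row 8: 1  1  1  2  3  4  4  5  6  7  8
  row 9: 1  2  2  3  4  5  5  6  7  8  9
  row 10: 1  2  3  4  5  6  6  7  8  9  10
  row 11: 1  2  3  4  5  6  7  8  9  10  11

reading off 1-entries of Δ²R: w = (4, 5, 9, 1, 10, 11, 6, 8, 2, 3, 7).

ℓ(w)=27; the 5 essential cells (i,j,r):

[(3, 3, 0), (3, 8, 2), (6, 8, 3), (8, 3, 1), (8, 7, 4)]


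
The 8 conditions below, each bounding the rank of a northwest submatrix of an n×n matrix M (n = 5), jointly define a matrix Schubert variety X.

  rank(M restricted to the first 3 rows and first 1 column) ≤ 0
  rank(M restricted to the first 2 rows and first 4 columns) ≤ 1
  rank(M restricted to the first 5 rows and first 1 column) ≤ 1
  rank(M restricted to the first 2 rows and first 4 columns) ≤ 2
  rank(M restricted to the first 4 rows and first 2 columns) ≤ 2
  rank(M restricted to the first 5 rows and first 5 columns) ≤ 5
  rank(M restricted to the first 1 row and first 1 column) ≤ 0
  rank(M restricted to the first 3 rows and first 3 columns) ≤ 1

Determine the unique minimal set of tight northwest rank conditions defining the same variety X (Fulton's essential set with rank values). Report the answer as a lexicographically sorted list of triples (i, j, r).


The tightest implied rank at each (i,j), from the 8 conditions:

  i=1: 0  1  1  1  1
  i=2: 0  1  1  1  2
  i=3: 0  1  1  2  3
  i=4: 1  2  2  3  4
  i=5: 1  2  3  4  5

so w = (2, 5, 4, 1, 3).

3 SE-corners of the 6-cell Rothe diagram give Ess(w):

[(2, 4, 1), (3, 1, 0), (3, 3, 1)]


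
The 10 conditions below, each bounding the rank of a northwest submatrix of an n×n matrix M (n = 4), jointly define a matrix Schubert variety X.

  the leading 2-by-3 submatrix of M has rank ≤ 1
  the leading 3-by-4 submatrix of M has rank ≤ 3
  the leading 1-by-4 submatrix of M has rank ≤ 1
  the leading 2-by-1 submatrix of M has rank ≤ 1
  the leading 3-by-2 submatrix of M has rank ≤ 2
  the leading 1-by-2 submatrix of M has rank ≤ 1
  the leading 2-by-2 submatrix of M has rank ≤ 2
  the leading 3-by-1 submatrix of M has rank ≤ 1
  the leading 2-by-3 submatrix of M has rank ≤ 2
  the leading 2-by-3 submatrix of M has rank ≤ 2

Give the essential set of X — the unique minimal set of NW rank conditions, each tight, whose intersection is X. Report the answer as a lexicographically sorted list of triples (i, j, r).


Computing R[i][j] = min implied NW-rank bound (n=4, 10 conditions):

  row 1: 1 | 1 | 1 | 1
  row 2: 1 | 1 | 1 | 2
  row 3: 1 | 2 | 2 | 3
  row 4: 1 | 2 | 3 | 4

reading off 1-entries of Δ²R: w = (1, 4, 2, 3).

Fulton essential set (1 of the 2 Rothe cells):

[(2, 3, 1)]


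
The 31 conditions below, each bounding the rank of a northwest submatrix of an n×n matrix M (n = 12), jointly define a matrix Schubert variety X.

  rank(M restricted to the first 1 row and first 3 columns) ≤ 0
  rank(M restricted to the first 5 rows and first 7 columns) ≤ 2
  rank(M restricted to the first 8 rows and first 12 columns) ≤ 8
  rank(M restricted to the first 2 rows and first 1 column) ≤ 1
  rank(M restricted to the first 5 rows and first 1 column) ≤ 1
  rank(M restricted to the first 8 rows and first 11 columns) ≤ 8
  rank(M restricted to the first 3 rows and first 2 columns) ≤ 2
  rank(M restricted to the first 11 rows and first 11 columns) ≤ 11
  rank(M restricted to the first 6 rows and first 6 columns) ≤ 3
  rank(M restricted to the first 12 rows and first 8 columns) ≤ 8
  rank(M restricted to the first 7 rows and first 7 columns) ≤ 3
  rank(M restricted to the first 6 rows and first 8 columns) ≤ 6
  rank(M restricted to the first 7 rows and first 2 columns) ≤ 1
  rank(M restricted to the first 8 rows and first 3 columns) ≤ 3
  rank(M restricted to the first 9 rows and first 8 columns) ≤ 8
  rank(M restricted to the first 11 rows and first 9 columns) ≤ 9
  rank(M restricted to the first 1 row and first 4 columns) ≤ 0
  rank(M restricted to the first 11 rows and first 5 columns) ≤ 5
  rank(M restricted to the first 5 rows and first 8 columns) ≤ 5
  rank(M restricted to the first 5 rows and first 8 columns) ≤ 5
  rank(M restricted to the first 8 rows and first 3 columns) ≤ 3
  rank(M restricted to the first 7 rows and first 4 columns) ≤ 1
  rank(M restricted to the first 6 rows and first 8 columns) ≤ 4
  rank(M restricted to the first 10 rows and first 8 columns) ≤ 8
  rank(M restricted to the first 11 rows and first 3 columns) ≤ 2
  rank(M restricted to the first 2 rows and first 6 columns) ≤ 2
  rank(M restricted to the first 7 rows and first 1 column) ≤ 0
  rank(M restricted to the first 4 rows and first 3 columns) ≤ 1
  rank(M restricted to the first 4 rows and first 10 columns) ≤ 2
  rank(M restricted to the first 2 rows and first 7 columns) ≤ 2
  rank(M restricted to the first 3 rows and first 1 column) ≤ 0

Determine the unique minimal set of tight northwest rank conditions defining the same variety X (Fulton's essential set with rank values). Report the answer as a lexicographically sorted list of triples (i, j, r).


Recovering R(i,j) via the rank-extension bound from the 31 conditions:

  0, 0, 0, 0, 1, 1, 1, 1, 1, 1, 1, 1
  0, 1, 1, 1, 2, 2, 2, 2, 2, 2, 2, 2
  0, 1, 1, 1, 2, 2, 2, 2, 2, 2, 3, 3
  0, 1, 1, 1, 2, 2, 2, 2, 2, 2, 3, 4
  0, 1, 1, 1, 2, 2, 2, 3, 3, 3, 4, 5
  0, 1, 1, 1, 2, 3, 3, 4, 4, 4, 5, 6
  0, 1, 1, 1, 2, 3, 3, 4, 5, 5, 6, 7
  1, 2, 2, 2, 3, 4, 4, 5, 6, 6, 7, 8
  1, 2, 2, 3, 4, 5, 5, 6, 7, 7, 8, 9
  1, 2, 2, 3, 4, 5, 6, 7, 8, 8, 9, 10
  1, 2, 2, 3, 4, 5, 6, 7, 8, 9, 10, 11
  1, 2, 3, 4, 5, 6, 7, 8, 9, 10, 11, 12

giving w = (5, 2, 11, 12, 8, 6, 9, 1, 4, 7, 10, 3) via Δ²R.

7 SE-corners of the 36-cell Rothe diagram give Ess(w):

[(1, 4, 0), (4, 10, 2), (5, 7, 2), (7, 1, 0), (7, 4, 1), (7, 7, 3), (11, 3, 2)]


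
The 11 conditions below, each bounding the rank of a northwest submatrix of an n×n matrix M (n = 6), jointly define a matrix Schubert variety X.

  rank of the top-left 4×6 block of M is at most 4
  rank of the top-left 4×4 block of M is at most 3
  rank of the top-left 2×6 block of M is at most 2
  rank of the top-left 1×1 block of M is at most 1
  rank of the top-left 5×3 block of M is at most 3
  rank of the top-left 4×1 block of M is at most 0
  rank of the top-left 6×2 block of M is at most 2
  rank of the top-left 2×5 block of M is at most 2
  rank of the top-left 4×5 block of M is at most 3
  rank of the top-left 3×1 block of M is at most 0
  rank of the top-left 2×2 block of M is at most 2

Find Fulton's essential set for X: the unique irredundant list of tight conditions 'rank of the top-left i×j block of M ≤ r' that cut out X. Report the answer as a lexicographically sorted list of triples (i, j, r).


Recovering R(i,j) via the rank-extension bound from the 11 conditions:

  0 | 1 | 1 | 1 | 1 | 1
  0 | 1 | 2 | 2 | 2 | 2
  0 | 1 | 2 | 3 | 3 | 3
  0 | 1 | 2 | 3 | 3 | 4
  1 | 2 | 3 | 4 | 4 | 5
  1 | 2 | 3 | 4 | 5 | 6

second differences of R give the permutation w = (2, 3, 4, 6, 1, 5).

2 SE-corners of the 5-cell Rothe diagram give Ess(w):

[(4, 1, 0), (4, 5, 3)]


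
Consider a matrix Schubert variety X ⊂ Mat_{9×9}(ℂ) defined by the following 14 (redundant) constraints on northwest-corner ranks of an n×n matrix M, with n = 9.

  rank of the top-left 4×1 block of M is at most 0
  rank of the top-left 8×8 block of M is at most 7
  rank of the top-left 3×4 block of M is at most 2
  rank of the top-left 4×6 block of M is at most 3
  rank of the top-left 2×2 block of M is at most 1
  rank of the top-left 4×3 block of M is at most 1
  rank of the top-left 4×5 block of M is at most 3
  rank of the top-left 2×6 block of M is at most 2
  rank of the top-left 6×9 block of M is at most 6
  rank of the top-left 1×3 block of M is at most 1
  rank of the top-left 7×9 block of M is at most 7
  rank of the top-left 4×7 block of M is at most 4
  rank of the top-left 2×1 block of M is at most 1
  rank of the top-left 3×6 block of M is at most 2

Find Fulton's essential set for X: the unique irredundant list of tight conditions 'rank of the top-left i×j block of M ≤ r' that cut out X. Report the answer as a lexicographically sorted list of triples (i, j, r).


The tightest implied rank at each (i,j), from the 14 conditions:

  0 1 1 1 1 1 1 1 1
  0 1 1 2 2 2 2 2 2
  0 1 1 2 2 2 3 3 3
  0 1 1 2 3 3 4 4 4
  1 2 2 3 4 4 5 5 5
  1 2 3 4 5 5 6 6 6
  1 2 3 4 5 6 7 7 7
  1 2 3 4 5 6 7 7 8
  1 2 3 4 5 6 7 8 9

reading off 1-entries of Δ²R: w = (2, 4, 7, 5, 1, 3, 6, 9, 8).

4 SE-corners of the 10-cell Rothe diagram give Ess(w):

[(3, 6, 2), (4, 1, 0), (4, 3, 1), (8, 8, 7)]


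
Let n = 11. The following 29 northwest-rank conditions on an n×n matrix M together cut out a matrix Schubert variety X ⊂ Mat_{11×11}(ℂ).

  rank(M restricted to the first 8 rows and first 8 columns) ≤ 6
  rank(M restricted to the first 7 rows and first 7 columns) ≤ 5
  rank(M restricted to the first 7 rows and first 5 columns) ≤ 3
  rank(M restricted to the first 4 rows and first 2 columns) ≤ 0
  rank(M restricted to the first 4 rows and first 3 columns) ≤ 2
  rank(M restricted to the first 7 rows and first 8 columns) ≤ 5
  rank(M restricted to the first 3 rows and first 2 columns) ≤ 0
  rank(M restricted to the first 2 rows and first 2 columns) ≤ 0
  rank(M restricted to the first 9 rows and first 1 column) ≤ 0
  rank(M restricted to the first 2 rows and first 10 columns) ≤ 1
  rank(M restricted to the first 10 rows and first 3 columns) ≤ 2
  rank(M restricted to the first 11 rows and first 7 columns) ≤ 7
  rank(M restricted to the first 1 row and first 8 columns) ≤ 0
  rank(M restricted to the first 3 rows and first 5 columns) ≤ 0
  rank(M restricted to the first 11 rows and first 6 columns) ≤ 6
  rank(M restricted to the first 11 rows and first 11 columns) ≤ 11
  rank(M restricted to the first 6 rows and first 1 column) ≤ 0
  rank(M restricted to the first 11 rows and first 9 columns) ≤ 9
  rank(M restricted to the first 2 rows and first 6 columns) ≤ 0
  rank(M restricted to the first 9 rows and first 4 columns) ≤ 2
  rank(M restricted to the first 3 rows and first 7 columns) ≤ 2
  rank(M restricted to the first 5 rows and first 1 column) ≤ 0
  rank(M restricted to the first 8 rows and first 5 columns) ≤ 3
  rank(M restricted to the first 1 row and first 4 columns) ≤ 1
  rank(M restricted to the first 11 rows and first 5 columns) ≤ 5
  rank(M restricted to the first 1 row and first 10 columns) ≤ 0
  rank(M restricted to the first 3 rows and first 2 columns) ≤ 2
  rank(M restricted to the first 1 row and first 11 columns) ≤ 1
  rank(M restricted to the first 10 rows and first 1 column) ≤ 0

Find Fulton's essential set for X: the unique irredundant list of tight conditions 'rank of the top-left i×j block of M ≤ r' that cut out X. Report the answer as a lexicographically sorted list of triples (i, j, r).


Recovering R(i,j) via the rank-extension bound from the 29 conditions:

  R[1]: 0, 0, 0, 0, 0, 0, 0, 0, 0, 0, 1
  R[2]: 0, 0, 0, 0, 0, 0, 1, 1, 1, 1, 2
  R[3]: 0, 0, 0, 0, 0, 1, 2, 2, 2, 2, 3
  R[4]: 0, 0, 1, 1, 1, 2, 3, 3, 3, 3, 4
  R[5]: 0, 1, 2, 2, 2, 3, 4, 4, 4, 4, 5
  R[6]: 0, 1, 2, 2, 3, 4, 5, 5, 5, 5, 6
  R[7]: 0, 1, 2, 2, 3, 4, 5, 5, 6, 6, 7
  R[8]: 0, 1, 2, 2, 3, 4, 5, 6, 7, 7, 8
  R[9]: 0, 1, 2, 2, 3, 4, 5, 6, 7, 8, 9
  R[10]: 0, 1, 2, 3, 4, 5, 6, 7, 8, 9, 10
  R[11]: 1, 2, 3, 4, 5, 6, 7, 8, 9, 10, 11

the unique w with this rank table is (11, 7, 6, 3, 2, 5, 9, 8, 10, 4, 1).

D(w) has 34 cells with 7 SE-corners; essential set:

[(1, 10, 0), (2, 6, 0), (3, 5, 0), (4, 2, 0), (7, 8, 5), (9, 4, 2), (10, 1, 0)]


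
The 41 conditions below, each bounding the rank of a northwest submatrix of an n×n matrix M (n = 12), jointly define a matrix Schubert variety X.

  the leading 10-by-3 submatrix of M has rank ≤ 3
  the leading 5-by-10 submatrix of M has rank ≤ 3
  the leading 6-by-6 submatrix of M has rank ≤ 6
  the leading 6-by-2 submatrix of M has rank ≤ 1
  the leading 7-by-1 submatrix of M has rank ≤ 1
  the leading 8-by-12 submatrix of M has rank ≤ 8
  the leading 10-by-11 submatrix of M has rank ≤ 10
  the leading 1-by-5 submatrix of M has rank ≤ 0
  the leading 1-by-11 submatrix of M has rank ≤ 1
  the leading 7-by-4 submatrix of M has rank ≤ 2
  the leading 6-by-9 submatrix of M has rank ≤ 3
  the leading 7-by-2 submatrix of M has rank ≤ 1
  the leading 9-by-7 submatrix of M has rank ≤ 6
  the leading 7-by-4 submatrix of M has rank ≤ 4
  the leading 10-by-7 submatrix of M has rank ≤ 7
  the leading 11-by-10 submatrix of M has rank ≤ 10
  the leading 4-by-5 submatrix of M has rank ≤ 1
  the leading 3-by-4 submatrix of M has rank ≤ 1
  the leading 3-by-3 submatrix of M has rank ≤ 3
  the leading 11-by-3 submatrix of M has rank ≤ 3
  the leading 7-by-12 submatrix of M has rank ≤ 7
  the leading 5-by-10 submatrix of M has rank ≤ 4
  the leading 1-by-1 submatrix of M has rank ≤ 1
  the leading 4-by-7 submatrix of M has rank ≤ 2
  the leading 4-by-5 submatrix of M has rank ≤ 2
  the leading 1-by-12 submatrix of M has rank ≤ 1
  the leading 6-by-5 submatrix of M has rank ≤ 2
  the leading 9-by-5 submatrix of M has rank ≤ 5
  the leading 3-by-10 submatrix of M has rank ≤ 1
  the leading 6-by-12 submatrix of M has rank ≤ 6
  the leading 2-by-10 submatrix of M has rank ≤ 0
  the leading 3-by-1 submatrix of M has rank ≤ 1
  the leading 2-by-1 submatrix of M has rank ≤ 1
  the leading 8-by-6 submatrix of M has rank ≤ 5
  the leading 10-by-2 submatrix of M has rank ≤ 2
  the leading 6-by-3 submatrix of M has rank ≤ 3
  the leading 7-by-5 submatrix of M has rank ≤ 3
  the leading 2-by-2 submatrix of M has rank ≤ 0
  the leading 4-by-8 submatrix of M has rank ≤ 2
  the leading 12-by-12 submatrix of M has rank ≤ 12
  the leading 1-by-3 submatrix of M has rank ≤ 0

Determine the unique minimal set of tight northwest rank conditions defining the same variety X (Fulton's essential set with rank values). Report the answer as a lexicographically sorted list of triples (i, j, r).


Rank table r_w(12×12) implied by the 41 constraints:

  i=1: 0 0 0 0 0 0 0 0 0 0 1 1
  i=2: 0 0 0 0 0 0 0 0 0 0 1 2
  i=3: 1 1 1 1 1 1 1 1 1 1 2 3
  i=4: 1 1 1 1 1 2 2 2 2 2 3 4
  i=5: 1 1 2 2 2 3 3 3 3 3 4 5
  i=6: 1 1 2 2 2 3 3 3 3 4 5 6
  i=7: 1 1 2 2 3 4 4 4 4 5 6 7
  i=8: 1 2 3 3 4 5 5 5 5 6 7 8
  i=9: 1 2 3 4 5 6 6 6 6 7 8 9
  i=10: 1 2 3 4 5 6 7 7 7 8 9 10
  i=11: 1 2 3 4 5 6 7 8 8 9 10 11
  i=12: 1 2 3 4 5 6 7 8 9 10 11 12

so w = (11, 12, 1, 6, 3, 10, 5, 2, 4, 7, 8, 9).

|D(w)|=33, |Ess(w)|=6:

[(2, 10, 0), (4, 5, 1), (6, 5, 2), (6, 9, 3), (7, 2, 1), (7, 4, 2)]


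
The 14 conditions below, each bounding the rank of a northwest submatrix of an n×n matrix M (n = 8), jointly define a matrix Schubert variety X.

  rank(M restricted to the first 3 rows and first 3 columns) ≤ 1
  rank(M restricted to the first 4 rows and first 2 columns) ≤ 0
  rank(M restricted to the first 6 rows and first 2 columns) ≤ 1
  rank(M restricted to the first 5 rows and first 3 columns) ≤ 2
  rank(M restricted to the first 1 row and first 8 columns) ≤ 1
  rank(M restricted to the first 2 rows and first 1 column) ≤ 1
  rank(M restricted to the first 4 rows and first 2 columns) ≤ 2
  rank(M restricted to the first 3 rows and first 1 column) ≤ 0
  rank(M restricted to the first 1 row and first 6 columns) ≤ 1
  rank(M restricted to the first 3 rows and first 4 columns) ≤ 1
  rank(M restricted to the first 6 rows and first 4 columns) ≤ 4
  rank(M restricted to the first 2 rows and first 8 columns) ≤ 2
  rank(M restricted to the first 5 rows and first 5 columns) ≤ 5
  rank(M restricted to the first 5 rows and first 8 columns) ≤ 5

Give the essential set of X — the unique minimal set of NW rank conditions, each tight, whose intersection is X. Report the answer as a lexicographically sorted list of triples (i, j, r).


Computing R[i][j] = min implied NW-rank bound (n=8, 14 conditions):

  i=1: 0  0  1  1  1  1  1  1
  i=2: 0  0  1  1  2  2  2  2
  i=3: 0  0  1  1  2  3  3  3
  i=4: 0  0  1  2  3  4  4  4
  i=5: 1  1  2  3  4  5  5  5
  i=6: 1  1  2  3  4  5  6  6
  i=7: 1  2  3  4  5  6  7  7
  i=8: 1  2  3  4  5  6  7  8

the unique w with this rank table is (3, 5, 6, 4, 1, 7, 2, 8).

|D(w)|=11, |Ess(w)|=3:

[(3, 4, 1), (4, 2, 0), (6, 2, 1)]


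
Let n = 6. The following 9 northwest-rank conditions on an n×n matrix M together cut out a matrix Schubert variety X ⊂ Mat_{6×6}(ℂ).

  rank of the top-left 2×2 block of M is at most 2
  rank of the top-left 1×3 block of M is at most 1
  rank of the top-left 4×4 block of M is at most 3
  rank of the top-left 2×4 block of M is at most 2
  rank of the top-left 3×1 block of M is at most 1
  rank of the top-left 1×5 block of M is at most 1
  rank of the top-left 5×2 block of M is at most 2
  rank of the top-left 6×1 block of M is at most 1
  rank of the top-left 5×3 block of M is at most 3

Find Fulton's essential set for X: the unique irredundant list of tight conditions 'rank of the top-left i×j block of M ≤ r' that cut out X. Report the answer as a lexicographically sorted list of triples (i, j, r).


Rank table r_w(6×6) implied by the 9 constraints:

  row 1: 1, 1, 1, 1, 1, 1
  row 2: 1, 2, 2, 2, 2, 2
  row 3: 1, 2, 3, 3, 3, 3
  row 4: 1, 2, 3, 3, 4, 4
  row 5: 1, 2, 3, 4, 5, 5
  row 6: 1, 2, 3, 4, 5, 6

hence w(1..6) = (1, 2, 3, 5, 4, 6).

Rothe diagram D(w) (1 cell), 1 SE-corner (essential condition):

[(4, 4, 3)]


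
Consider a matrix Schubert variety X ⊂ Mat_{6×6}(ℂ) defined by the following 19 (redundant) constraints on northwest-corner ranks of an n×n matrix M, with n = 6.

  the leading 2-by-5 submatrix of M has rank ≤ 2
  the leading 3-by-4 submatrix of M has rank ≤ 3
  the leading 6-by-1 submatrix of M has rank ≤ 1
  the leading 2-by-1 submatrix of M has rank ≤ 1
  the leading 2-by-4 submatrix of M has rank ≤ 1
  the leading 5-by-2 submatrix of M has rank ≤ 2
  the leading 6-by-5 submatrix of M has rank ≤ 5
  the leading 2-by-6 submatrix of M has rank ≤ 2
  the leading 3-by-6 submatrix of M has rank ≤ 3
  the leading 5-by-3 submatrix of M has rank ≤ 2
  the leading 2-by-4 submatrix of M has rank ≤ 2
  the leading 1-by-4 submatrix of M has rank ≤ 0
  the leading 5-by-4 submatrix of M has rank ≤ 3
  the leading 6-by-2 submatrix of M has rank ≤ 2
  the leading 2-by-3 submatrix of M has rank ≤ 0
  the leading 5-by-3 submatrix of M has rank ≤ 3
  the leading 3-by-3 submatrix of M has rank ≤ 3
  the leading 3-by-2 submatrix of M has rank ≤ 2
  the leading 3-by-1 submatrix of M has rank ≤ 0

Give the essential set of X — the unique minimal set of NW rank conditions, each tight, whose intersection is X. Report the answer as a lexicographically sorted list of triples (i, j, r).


Rank table r_w(6×6) implied by the 19 constraints:

  i=1: 0  0  0  0  1  1
  i=2: 0  0  0  1  2  2
  i=3: 0  1  1  2  3  3
  i=4: 1  2  2  3  4  4
  i=5: 1  2  2  3  4  5
  i=6: 1  2  3  4  5  6

second differences of R give the permutation w = (5, 4, 2, 1, 6, 3).

Rothe diagram D(w) (9 cells), 4 SE-corners (essential conditions):

[(1, 4, 0), (2, 3, 0), (3, 1, 0), (5, 3, 2)]


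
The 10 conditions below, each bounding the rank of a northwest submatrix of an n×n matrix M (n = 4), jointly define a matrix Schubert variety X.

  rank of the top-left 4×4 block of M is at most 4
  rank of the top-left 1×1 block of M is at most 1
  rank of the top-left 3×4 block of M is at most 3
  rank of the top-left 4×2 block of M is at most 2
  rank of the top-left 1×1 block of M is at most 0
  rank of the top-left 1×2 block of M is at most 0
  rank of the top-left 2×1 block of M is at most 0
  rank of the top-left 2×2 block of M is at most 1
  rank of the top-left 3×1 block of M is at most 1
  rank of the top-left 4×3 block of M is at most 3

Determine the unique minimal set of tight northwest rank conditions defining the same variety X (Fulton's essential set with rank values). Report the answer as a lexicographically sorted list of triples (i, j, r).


Reconstructing r_w from the 10 given conditions:

  0, 0, 1, 1
  0, 1, 2, 2
  1, 2, 3, 3
  1, 2, 3, 4

giving w = (3, 2, 1, 4) via Δ²R.

2 SE-corners of the 3-cell Rothe diagram give Ess(w):

[(1, 2, 0), (2, 1, 0)]


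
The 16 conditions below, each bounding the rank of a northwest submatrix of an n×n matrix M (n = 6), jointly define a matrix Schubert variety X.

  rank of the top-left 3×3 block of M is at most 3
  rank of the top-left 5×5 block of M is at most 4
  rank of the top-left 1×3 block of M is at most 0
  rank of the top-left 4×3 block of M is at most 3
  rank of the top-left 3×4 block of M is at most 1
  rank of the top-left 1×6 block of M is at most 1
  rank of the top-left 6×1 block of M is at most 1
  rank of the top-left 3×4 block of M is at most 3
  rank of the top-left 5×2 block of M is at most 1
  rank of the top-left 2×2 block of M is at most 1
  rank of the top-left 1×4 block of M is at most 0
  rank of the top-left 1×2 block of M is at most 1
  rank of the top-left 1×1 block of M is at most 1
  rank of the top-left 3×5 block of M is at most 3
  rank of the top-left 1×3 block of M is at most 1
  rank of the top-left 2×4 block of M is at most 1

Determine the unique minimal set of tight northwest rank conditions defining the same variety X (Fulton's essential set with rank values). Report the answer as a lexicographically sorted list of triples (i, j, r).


Reconstructing r_w from the 16 given conditions:

  0, 0, 0, 0, 1, 1
  1, 1, 1, 1, 2, 2
  1, 1, 1, 1, 2, 3
  1, 1, 2, 2, 3, 4
  1, 1, 2, 3, 4, 5
  1, 2, 3, 4, 5, 6

hence w(1..6) = (5, 1, 6, 3, 4, 2).

3 SE-corners of the 9-cell Rothe diagram give Ess(w):

[(1, 4, 0), (3, 4, 1), (5, 2, 1)]


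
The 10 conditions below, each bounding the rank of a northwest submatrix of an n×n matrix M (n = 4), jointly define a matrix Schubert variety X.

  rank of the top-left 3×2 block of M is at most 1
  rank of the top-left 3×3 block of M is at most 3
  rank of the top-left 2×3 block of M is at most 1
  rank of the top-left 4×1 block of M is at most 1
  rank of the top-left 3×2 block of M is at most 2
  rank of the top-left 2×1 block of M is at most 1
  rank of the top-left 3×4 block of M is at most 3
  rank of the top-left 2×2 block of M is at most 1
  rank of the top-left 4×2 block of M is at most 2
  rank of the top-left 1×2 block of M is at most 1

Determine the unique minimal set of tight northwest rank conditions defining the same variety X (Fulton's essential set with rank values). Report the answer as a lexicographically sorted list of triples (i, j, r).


Propagating the 10 rank bounds to every northwest block:

  i=1: 1 | 1 | 1 | 1
  i=2: 1 | 1 | 1 | 2
  i=3: 1 | 1 | 2 | 3
  i=4: 1 | 2 | 3 | 4

hence w(1..4) = (1, 4, 3, 2).

D(w) has 3 cells with 2 SE-corners; essential set:

[(2, 3, 1), (3, 2, 1)]


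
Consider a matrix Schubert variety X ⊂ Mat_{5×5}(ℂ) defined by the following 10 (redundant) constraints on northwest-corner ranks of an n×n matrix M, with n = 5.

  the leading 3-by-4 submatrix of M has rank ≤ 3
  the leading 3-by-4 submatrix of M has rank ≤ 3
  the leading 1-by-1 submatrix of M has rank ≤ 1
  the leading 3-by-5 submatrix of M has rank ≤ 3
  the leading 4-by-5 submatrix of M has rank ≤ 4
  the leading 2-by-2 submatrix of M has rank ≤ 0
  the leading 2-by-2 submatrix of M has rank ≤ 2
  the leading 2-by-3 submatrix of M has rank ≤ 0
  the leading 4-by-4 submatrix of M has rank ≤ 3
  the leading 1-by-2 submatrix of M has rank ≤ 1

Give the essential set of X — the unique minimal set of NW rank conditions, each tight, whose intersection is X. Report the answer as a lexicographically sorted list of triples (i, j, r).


The tightest implied rank at each (i,j), from the 10 conditions:

  i=1: 0, 0, 0, 1, 1
  i=2: 0, 0, 0, 1, 2
  i=3: 1, 1, 1, 2, 3
  i=4: 1, 2, 2, 3, 4
  i=5: 1, 2, 3, 4, 5

second differences of R give the permutation w = (4, 5, 1, 2, 3).

ℓ(w)=6; the 1 essential cell (i,j,r):

[(2, 3, 0)]


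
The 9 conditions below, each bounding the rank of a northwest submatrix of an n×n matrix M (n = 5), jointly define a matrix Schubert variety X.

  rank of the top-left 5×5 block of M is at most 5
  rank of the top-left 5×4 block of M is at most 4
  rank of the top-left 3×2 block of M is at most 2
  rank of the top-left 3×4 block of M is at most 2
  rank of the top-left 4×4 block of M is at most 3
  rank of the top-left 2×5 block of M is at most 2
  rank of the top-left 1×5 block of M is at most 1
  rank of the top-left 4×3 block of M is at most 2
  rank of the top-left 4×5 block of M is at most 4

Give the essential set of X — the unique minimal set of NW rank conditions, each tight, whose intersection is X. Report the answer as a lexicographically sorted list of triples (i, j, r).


Computing R[i][j] = min implied NW-rank bound (n=5, 9 conditions):

  i=1: 1 | 1 | 1 | 1 | 1
  i=2: 1 | 2 | 2 | 2 | 2
  i=3: 1 | 2 | 2 | 2 | 3
  i=4: 1 | 2 | 2 | 3 | 4
  i=5: 1 | 2 | 3 | 4 | 5

reading off 1-entries of Δ²R: w = (1, 2, 5, 4, 3).

Fulton essential set (2 of the 3 Rothe cells):

[(3, 4, 2), (4, 3, 2)]


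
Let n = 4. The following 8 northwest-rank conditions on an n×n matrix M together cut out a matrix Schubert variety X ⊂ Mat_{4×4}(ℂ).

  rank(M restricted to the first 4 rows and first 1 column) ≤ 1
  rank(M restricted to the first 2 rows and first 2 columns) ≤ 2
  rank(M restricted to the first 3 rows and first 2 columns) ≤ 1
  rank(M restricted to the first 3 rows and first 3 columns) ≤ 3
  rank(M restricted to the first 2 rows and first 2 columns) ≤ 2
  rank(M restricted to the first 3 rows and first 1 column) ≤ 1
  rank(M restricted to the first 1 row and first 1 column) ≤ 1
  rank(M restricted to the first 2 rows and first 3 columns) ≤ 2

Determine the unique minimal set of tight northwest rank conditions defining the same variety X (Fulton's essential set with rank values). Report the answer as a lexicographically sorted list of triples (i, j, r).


Computing R[i][j] = min implied NW-rank bound (n=4, 8 conditions):

  R[1]: 1 | 1 | 1 | 1
  R[2]: 1 | 1 | 2 | 2
  R[3]: 1 | 1 | 2 | 3
  R[4]: 1 | 2 | 3 | 4

second differences of R give the permutation w = (1, 3, 4, 2).

D(w) has 2 cells with 1 SE-corner; essential set:

[(3, 2, 1)]


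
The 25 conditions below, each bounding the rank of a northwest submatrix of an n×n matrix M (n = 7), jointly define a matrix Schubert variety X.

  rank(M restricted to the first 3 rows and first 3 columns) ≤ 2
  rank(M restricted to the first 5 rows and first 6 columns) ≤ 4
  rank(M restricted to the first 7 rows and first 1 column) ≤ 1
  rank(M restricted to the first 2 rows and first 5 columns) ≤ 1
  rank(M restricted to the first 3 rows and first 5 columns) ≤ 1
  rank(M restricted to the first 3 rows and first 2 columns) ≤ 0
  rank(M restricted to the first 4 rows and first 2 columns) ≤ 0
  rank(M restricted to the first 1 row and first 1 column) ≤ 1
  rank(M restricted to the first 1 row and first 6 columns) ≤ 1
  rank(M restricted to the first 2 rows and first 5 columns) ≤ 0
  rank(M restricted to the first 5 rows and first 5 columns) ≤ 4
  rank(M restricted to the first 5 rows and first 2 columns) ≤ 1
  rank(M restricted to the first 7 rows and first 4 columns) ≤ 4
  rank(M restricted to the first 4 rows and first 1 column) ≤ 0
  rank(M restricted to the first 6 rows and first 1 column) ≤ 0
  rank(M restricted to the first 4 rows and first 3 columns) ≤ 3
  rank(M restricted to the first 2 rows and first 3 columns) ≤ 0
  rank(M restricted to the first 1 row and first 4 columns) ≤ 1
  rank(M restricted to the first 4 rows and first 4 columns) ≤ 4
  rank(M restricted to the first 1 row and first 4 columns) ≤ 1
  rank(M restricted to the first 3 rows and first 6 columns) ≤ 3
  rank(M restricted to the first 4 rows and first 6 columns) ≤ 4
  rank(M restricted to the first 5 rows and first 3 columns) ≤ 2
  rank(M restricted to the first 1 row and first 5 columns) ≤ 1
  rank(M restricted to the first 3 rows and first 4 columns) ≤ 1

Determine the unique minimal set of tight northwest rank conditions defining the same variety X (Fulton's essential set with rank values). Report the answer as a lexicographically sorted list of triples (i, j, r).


Propagating the 25 rank bounds to every northwest block:

  R[1]: 0 0 0 0 0 1 1
  R[2]: 0 0 0 0 0 1 2
  R[3]: 0 0 1 1 1 2 3
  R[4]: 0 0 1 2 2 3 4
  R[5]: 0 1 2 3 3 4 5
  R[6]: 0 1 2 3 4 5 6
  R[7]: 1 2 3 4 5 6 7

giving w = (6, 7, 3, 4, 2, 5, 1) via Δ²R.

|D(w)|=16, |Ess(w)|=3:

[(2, 5, 0), (4, 2, 0), (6, 1, 0)]


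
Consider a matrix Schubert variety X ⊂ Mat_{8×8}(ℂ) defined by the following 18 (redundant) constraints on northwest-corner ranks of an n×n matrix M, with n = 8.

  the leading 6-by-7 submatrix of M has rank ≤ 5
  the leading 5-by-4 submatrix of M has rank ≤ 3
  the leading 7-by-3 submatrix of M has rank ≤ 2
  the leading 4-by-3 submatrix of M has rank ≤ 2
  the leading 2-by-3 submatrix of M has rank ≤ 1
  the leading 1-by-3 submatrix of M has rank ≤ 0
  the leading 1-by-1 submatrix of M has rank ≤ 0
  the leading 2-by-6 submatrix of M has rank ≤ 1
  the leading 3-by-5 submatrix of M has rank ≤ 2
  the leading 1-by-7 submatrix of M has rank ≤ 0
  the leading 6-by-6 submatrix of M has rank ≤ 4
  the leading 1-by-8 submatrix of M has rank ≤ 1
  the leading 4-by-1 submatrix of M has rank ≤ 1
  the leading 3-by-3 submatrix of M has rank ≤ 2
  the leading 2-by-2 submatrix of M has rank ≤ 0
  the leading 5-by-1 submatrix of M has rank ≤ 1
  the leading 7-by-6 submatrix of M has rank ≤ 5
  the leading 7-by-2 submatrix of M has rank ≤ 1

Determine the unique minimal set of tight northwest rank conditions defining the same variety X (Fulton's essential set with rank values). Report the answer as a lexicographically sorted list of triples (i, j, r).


Rank table r_w(8×8) implied by the 18 constraints:

  i=1: 0  0  0  0  0  0  0  1
  i=2: 0  0  1  1  1  1  1  2
  i=3: 1  1  2  2  2  2  2  3
  i=4: 1  1  2  3  3  3  3  4
  i=5: 1  1  2  3  4  4  4  5
  i=6: 1  1  2  3  4  4  5  6
  i=7: 1  1  2  3  4  5  6  7
  i=8: 1  2  3  4  5  6  7  8

so w = (8, 3, 1, 4, 5, 7, 6, 2).

|D(w)|=14, |Ess(w)|=4:

[(1, 7, 0), (2, 2, 0), (6, 6, 4), (7, 2, 1)]


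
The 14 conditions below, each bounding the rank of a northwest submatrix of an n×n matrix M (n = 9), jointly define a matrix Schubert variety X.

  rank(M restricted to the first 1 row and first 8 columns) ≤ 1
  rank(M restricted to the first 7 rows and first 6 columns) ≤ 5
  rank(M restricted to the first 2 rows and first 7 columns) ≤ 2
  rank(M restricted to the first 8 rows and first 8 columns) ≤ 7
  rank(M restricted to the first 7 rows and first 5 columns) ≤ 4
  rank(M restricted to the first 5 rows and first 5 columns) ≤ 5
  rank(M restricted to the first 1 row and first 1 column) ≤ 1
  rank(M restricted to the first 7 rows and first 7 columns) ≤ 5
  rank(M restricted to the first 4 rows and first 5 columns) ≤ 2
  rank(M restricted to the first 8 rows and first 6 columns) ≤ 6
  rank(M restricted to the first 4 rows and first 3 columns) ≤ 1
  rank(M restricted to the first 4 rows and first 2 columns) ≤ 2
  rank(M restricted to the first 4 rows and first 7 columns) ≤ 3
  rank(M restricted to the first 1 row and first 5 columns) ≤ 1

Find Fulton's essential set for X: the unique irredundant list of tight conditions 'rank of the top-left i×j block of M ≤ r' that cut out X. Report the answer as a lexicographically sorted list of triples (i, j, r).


Rank table r_w(9×9) implied by the 14 constraints:

  i=1: 1 1 1 1 1 1 1 1 1
  i=2: 1 1 1 2 2 2 2 2 2
  i=3: 1 1 1 2 2 3 3 3 3
  i=4: 1 1 1 2 2 3 3 4 4
  i=5: 1 2 2 3 3 4 4 5 5
  i=6: 1 2 3 4 4 5 5 6 6
  i=7: 1 2 3 4 4 5 5 6 7
  i=8: 1 2 3 4 5 6 6 7 8
  i=9: 1 2 3 4 5 6 7 8 9

hence w(1..9) = (1, 4, 6, 8, 2, 3, 9, 5, 7).

5 SE-corners of the 11-cell Rothe diagram give Ess(w):

[(4, 3, 1), (4, 5, 2), (4, 7, 3), (7, 5, 4), (7, 7, 5)]


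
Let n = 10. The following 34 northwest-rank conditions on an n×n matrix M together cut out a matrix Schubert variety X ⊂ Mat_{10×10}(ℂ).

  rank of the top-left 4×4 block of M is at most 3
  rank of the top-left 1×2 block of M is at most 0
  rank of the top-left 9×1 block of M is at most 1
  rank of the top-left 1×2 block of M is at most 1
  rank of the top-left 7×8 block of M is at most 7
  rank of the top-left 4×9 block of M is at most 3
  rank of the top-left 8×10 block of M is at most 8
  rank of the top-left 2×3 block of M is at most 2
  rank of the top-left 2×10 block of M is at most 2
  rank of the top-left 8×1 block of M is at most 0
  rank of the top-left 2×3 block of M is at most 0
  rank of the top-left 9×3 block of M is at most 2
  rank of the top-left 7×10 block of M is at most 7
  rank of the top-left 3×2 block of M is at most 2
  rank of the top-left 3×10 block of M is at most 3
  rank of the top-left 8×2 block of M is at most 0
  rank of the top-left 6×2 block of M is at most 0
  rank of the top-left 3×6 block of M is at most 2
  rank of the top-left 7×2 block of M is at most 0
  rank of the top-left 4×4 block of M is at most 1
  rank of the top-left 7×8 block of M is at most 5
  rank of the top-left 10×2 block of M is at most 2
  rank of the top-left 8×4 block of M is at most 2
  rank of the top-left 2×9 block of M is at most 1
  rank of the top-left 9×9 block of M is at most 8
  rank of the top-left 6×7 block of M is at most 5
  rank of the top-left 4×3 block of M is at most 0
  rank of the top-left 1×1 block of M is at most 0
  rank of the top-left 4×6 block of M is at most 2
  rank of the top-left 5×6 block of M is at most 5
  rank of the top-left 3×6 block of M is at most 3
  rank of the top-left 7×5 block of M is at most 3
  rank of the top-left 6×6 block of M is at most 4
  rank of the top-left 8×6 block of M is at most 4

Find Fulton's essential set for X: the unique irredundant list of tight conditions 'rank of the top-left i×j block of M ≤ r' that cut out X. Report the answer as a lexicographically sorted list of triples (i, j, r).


The tightest implied rank at each (i,j), from the 34 conditions:

  R[1]: 0, 0, 0, 1, 1, 1, 1, 1, 1, 1
  R[2]: 0, 0, 0, 1, 1, 1, 1, 1, 1, 2
  R[3]: 0, 0, 0, 1, 2, 2, 2, 2, 2, 3
  R[4]: 0, 0, 0, 1, 2, 2, 3, 3, 3, 4
  R[5]: 0, 0, 1, 2, 3, 3, 4, 4, 4, 5
  R[6]: 0, 0, 1, 2, 3, 4, 5, 5, 5, 6
  R[7]: 0, 0, 1, 2, 3, 4, 5, 5, 6, 7
  R[8]: 0, 0, 1, 2, 3, 4, 5, 6, 7, 8
  R[9]: 1, 1, 2, 3, 4, 5, 6, 7, 8, 9
  R[10]: 1, 2, 3, 4, 5, 6, 7, 8, 9, 10

reading off 1-entries of Δ²R: w = (4, 10, 5, 7, 3, 6, 9, 8, 1, 2).

Rothe diagram D(w) (27 cells), 5 SE-corners (essential conditions):

[(2, 9, 1), (4, 3, 0), (4, 6, 2), (7, 8, 5), (8, 2, 0)]


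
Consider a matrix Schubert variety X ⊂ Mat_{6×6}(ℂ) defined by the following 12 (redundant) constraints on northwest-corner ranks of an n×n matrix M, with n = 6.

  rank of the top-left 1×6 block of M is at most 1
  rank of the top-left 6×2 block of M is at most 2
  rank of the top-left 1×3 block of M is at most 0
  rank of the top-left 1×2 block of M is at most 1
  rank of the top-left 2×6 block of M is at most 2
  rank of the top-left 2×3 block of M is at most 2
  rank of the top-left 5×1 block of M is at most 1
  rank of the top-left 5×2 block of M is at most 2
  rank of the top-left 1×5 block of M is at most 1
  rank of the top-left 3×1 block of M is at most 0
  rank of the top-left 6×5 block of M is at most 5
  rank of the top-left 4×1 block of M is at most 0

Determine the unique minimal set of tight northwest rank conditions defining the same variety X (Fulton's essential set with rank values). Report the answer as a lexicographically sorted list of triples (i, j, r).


Reconstructing r_w from the 12 given conditions:

  0 0 0 1 1 1
  0 1 1 2 2 2
  0 1 2 3 3 3
  0 1 2 3 4 4
  1 2 3 4 5 5
  1 2 3 4 5 6

so w = (4, 2, 3, 5, 1, 6).

Fulton essential set (2 of the 6 Rothe cells):

[(1, 3, 0), (4, 1, 0)]
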